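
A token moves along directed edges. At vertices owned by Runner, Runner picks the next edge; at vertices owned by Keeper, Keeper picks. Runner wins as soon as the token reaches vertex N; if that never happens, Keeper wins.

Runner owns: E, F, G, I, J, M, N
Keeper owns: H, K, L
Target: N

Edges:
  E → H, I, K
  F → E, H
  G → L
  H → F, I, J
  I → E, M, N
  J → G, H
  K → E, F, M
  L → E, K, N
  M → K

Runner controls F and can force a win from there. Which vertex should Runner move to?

E

A0 = {N}
A1: add {I} — I (Runner) has I→N.
A2: add {E} — E (Runner) has E→I.
A3: add {F} — F (Runner) has F→E.
A4 = A3; e.g. G (Runner) has no edge into A3. Fixed point.
From F, successor E is in the attractor (rank 2); the other successor H is not.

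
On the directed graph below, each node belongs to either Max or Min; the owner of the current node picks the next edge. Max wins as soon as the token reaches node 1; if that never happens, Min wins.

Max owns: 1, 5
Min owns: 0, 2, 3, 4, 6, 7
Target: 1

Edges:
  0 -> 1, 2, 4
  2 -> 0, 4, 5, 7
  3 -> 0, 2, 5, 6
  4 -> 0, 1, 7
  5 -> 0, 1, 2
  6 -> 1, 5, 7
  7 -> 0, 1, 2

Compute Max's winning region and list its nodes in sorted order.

1, 5

A0 = {1}
A1: add {5} — 5 (Max) has 5→1.
A2 = A1; e.g. 0 (Min) can still go to 2. Fixed point.
Max's winning region = {1, 5}.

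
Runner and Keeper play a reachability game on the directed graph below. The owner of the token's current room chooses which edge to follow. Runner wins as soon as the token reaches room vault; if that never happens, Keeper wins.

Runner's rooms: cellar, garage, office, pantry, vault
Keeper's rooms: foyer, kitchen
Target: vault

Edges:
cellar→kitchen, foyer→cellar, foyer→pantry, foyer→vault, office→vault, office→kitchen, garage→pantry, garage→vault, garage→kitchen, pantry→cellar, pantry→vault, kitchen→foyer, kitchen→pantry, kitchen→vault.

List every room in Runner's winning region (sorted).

garage, office, pantry, vault

A0 = {vault}
A1: add {garage, office, pantry} — office (Runner) has office→vault; garage (Runner) has garage→vault; pantry (Runner) has pantry→vault.
A2 = A1; e.g. cellar (Runner) has no edge into A1. Fixed point.
Runner's winning region = {garage, office, pantry, vault}.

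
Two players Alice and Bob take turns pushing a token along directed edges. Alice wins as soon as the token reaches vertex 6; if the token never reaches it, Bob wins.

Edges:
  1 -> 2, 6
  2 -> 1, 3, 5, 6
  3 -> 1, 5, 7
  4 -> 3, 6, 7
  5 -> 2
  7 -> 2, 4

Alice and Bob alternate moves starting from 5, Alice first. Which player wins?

Bob

Track states (vertex, player-to-move).
A0 = {(6,Alice), (6,Bob)}
A1: add {(1,Alice), (2,Alice), (4,Alice)}.
A2: add {(1,Bob), (5,Bob), (7,Bob)}.
A3: add {(3,Alice)}.
A4 = A3; e.g. (2,Bob) stays out. (5,Alice) never enters ⇒ Bob avoids the target.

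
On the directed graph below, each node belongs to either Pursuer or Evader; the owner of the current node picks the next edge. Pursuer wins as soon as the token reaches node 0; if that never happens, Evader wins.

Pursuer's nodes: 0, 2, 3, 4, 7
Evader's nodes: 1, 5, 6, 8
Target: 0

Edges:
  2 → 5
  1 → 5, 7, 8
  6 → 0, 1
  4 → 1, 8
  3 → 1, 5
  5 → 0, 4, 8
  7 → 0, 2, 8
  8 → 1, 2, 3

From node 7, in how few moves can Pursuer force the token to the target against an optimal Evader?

A0 = {0}
A1: add {7} — 7 (Pursuer) has 7→0.
A2 = A1; e.g. 1 (Evader) can still go to 5. Fixed point.
7 enters the attractor at level 1, so Pursuer can force the target in 1 move from there.

1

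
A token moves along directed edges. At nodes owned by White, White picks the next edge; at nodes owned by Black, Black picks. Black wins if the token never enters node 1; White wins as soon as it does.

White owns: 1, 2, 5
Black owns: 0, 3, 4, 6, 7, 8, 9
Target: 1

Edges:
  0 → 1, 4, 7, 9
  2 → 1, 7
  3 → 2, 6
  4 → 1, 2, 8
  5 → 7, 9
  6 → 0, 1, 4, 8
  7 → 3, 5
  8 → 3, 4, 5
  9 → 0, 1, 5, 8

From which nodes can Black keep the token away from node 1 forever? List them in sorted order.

A0 = {1}
A1: add {2} — 2 (White) has 2→1.
A2 = A1; e.g. 0 (Black) can still go to 4. Fixed point.
White's attractor = {1, 2}; Black avoids the target exactly from the complement.

0, 3, 4, 5, 6, 7, 8, 9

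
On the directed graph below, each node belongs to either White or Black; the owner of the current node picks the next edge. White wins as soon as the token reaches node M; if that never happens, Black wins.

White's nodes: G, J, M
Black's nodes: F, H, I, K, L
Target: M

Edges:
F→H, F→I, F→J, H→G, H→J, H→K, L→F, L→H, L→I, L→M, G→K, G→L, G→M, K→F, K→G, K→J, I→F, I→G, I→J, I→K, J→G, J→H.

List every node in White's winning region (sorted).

A0 = {M}
A1: add {G} — G (White) has G→M.
A2: add {J} — J (White) has J→G.
A3 = A2; e.g. F (Black) can still go to H. Fixed point.
White's winning region = {G, J, M}.

G, J, M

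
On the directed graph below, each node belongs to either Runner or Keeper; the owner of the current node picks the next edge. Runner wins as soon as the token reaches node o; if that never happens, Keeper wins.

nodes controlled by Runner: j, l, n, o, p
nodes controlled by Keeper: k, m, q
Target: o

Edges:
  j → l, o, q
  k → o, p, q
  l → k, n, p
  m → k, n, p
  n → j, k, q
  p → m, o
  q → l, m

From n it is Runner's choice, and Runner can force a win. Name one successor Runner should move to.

j

A0 = {o}
A1: add {j, p} — j (Runner) has j→o; p (Runner) has p→o.
A2: add {l, n} — l (Runner) has l→p; n (Runner) has n→j.
A3 = A2; e.g. k (Keeper) can still go to q. Fixed point.
From n, successor j is in the attractor (rank 1); the other successors k, q are not.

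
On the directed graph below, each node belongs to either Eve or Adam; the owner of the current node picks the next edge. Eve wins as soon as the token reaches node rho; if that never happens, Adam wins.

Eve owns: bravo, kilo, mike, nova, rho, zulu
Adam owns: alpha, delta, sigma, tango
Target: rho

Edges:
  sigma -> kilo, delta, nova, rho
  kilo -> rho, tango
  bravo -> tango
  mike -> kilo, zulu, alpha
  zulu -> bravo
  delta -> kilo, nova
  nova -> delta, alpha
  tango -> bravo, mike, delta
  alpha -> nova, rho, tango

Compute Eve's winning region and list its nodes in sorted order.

A0 = {rho}
A1: add {kilo} — kilo (Eve) has kilo→rho.
A2: add {mike} — mike (Eve) has mike→kilo.
A3 = A2; e.g. sigma (Adam) can still go to delta. Fixed point.
Eve's winning region = {kilo, mike, rho}.

kilo, mike, rho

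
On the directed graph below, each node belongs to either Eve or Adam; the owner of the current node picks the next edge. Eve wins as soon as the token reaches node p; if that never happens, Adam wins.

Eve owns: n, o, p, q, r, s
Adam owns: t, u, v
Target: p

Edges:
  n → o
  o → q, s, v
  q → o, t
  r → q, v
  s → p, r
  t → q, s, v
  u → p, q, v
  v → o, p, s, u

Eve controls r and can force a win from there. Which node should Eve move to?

q

A0 = {p}
A1: add {s} — s (Eve) has s→p.
A2: add {o} — o (Eve) has o→s.
A3: add {n, q} — n (Eve) has n→o; q (Eve) has q→o.
A4: add {r} — r (Eve) has r→q.
A5 = A4; e.g. t (Adam) can still go to v. Fixed point.
From r, successor q is in the attractor (rank 3); the other successor v is not.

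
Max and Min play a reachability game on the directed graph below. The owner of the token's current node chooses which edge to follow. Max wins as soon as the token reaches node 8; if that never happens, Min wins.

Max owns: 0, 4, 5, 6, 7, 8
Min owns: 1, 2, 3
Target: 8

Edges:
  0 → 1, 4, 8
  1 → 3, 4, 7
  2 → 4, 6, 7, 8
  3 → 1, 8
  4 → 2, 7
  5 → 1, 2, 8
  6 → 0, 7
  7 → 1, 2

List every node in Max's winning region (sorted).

0, 5, 6, 8

A0 = {8}
A1: add {0, 5} — 0 (Max) has 0→8; 5 (Max) has 5→8.
A2: add {6} — 6 (Max) has 6→0.
A3 = A2; e.g. 1 (Min) can still go to 3. Fixed point.
Max's winning region = {0, 5, 6, 8}.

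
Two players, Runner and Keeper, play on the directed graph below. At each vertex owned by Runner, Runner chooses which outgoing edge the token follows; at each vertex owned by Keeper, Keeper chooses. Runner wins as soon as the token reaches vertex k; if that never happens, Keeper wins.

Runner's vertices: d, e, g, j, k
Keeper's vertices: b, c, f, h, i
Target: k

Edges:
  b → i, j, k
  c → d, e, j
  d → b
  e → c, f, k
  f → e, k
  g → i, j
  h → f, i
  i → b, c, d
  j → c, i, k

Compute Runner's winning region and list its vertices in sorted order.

e, f, g, j, k

A0 = {k}
A1: add {e, j} — e (Runner) has e→k; j (Runner) has j→k.
A2: add {f, g} — f (Keeper): all of {e, k} already in; g (Runner) has g→j.
A3 = A2; e.g. b (Keeper) can still go to i. Fixed point.
Runner's winning region = {e, f, g, j, k}.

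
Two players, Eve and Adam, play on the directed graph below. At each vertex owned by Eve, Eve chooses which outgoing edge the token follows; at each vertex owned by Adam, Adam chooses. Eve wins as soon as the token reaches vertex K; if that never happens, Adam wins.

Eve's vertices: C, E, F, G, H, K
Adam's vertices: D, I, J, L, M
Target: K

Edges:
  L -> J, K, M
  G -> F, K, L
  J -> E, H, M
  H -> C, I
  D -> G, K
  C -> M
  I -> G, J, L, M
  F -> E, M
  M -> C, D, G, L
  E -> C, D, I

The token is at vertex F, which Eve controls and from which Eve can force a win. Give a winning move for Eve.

E

A0 = {K}
A1: add {G} — G (Eve) has G→K.
A2: add {D} — D (Adam): all of {G, K} already in.
A3: add {E} — E (Eve) has E→D.
A4: add {F} — F (Eve) has F→E.
A5 = A4; e.g. C (Eve) has no edge into A4. Fixed point.
From F, successor E is in the attractor (rank 3); the other successor M is not.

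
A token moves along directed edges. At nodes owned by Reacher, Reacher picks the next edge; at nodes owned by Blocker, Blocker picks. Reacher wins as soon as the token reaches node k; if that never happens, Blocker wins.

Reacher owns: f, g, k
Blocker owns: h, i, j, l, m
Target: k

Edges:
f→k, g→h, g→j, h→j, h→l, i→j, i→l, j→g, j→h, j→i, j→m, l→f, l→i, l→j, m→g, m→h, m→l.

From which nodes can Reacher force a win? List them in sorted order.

A0 = {k}
A1: add {f} — f (Reacher) has f→k.
A2 = A1; e.g. g (Reacher) has no edge into A1. Fixed point.
Reacher's winning region = {f, k}.

f, k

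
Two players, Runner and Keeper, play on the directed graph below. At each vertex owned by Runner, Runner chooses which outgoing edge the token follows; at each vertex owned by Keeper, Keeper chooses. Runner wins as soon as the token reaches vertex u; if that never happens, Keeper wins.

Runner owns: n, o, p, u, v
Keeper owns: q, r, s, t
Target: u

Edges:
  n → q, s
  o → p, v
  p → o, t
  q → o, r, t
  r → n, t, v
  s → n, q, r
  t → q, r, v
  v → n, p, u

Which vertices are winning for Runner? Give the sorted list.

o, p, u, v

A0 = {u}
A1: add {v} — v (Runner) has v→u.
A2: add {o} — o (Runner) has o→v.
A3: add {p} — p (Runner) has p→o.
A4 = A3; e.g. n (Runner) has no edge into A3. Fixed point.
Runner's winning region = {o, p, u, v}.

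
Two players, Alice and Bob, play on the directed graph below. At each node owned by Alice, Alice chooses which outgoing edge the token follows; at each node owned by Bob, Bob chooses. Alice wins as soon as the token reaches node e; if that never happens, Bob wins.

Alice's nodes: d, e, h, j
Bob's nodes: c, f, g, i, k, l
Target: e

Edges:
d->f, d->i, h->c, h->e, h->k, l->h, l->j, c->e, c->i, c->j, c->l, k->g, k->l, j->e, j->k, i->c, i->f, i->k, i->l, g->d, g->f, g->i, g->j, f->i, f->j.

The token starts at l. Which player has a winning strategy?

Alice

A0 = {e}
A1: add {h, j} — h (Alice) has h→e; j (Alice) has j→e.
A2: add {l} — l (Bob): all of {h, j} already in.
A3 = A2; e.g. c (Bob) can still go to i. Fixed point.
l ∈ A2, so Alice can force the target.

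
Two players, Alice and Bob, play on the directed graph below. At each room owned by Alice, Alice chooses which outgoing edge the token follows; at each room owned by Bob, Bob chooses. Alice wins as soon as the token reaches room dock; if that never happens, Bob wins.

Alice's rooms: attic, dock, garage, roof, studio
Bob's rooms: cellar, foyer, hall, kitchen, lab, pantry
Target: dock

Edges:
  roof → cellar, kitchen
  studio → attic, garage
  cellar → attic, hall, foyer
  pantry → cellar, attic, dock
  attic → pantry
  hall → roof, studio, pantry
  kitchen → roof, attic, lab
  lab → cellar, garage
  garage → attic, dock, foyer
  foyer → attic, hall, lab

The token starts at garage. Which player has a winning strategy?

Alice

A0 = {dock}
A1: add {garage} — garage (Alice) has garage→dock.
garage ∈ A1, so Alice can force the target.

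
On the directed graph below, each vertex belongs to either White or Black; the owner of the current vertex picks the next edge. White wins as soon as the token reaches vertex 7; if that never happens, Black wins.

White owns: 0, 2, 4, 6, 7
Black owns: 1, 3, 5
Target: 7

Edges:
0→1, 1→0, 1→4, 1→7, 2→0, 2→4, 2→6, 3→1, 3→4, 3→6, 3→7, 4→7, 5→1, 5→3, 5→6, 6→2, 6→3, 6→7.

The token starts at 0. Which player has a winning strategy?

Black

A0 = {7}
A1: add {4, 6} — 4 (White) has 4→7; 6 (White) has 6→7.
A2: add {2} — 2 (White) has 2→4.
A3 = A2; e.g. 0 (White) has no edge into A2. Fixed point.
0 never enters the attractor, so Black can avoid the target forever.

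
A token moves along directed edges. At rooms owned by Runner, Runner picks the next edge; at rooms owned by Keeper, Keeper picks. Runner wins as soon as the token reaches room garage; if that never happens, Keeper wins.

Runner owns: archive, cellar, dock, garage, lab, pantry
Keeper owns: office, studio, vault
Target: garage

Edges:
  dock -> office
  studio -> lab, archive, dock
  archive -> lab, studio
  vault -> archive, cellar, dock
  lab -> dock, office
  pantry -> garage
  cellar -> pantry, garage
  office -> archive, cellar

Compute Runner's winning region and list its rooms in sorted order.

cellar, garage, pantry

A0 = {garage}
A1: add {cellar, pantry} — cellar (Runner) has cellar→garage; pantry (Runner) has pantry→garage.
A2 = A1; e.g. lab (Runner) has no edge into A1. Fixed point.
Runner's winning region = {cellar, garage, pantry}.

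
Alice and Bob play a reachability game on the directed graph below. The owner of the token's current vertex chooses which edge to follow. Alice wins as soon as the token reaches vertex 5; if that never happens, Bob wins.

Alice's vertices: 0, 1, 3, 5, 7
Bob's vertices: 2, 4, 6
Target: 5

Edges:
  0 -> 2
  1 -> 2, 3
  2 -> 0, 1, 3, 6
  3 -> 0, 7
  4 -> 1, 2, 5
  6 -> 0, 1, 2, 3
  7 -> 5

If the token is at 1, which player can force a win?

Alice

A0 = {5}
A1: add {7} — 7 (Alice) has 7→5.
A2: add {3} — 3 (Alice) has 3→7.
A3: add {1} — 1 (Alice) has 1→3.
A4 = A3; e.g. 0 (Alice) has no edge into A3. Fixed point.
1 ∈ A3, so Alice can force the target.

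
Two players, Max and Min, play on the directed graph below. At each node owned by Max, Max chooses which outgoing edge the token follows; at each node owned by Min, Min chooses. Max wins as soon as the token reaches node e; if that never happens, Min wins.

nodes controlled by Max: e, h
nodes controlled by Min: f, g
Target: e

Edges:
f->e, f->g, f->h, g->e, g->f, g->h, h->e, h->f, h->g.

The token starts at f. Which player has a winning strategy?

A0 = {e}
A1: add {h} — h (Max) has h→e.
A2 = A1; e.g. f (Min) can still go to g. Fixed point.
f never enters the attractor, so Min can avoid the target forever.

Min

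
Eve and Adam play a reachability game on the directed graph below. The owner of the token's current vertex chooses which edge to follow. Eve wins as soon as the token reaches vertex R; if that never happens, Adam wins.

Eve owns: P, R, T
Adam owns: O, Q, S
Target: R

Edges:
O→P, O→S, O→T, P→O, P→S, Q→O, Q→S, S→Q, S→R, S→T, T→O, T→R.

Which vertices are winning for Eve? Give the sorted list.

A0 = {R}
A1: add {T} — T (Eve) has T→R.
A2 = A1; e.g. O (Adam) can still go to P. Fixed point.
Eve's winning region = {R, T}.

R, T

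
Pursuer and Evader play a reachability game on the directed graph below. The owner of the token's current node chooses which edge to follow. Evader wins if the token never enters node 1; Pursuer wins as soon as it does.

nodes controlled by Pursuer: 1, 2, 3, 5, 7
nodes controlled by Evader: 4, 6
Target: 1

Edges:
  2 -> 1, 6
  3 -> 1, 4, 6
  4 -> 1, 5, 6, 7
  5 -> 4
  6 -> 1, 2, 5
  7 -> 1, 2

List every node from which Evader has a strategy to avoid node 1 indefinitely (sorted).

4, 5, 6

A0 = {1}
A1: add {2, 3, 7} — 2 (Pursuer) has 2→1; 3 (Pursuer) has 3→1; 7 (Pursuer) has 7→1.
A2 = A1; e.g. 4 (Evader) can still go to 5. Fixed point.
Pursuer's attractor = {1, 2, 3, 7}; Evader avoids the target exactly from the complement.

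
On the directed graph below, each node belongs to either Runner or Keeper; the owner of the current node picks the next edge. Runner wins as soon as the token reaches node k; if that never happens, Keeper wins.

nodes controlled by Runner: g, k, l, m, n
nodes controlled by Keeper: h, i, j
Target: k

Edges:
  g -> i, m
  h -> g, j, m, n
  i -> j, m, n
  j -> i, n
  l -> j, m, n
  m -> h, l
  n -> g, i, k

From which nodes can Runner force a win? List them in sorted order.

g, k, l, m, n

A0 = {k}
A1: add {n} — n (Runner) has n→k.
A2: add {l} — l (Runner) has l→n.
A3: add {m} — m (Runner) has m→l.
A4: add {g} — g (Runner) has g→m.
A5 = A4; e.g. h (Keeper) can still go to j. Fixed point.
Runner's winning region = {g, k, l, m, n}.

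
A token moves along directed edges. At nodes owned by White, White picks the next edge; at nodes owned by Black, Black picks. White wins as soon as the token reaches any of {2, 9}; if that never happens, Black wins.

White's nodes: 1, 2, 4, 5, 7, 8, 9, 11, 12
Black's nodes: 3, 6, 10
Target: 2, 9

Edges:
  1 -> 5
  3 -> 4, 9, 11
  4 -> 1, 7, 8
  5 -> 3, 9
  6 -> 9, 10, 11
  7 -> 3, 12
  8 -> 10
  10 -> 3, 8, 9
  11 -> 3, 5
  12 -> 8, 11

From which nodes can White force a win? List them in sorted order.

A0 = {2, 9}
A1: add {5} — 5 (White) has 5→9.
A2: add {1, 11} — 1 (White) has 1→5; 11 (White) has 11→5.
A3: add {4, 12} — 4 (White) has 4→1; 12 (White) has 12→11.
A4: add {3, 7} — 3 (Black): all of {4, 9, 11} already in; 7 (White) has 7→12.
A5 = A4; e.g. 6 (Black) can still go to 10. Fixed point.
White's winning region = {1, 2, 3, 4, 5, 7, 9, 11, 12}.

1, 2, 3, 4, 5, 7, 9, 11, 12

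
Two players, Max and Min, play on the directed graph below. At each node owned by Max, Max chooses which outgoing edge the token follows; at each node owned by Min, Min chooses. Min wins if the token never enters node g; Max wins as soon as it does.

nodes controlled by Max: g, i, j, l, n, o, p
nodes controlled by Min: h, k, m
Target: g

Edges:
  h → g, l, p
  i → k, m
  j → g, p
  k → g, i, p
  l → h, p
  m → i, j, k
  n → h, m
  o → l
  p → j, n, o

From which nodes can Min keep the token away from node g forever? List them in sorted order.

A0 = {g}
A1: add {j} — j (Max) has j→g.
A2: add {p} — p (Max) has p→j.
A3: add {l} — l (Max) has l→p.
A4: add {h, o} — h (Min): all of {g, l, p} already in; o (Max) has o→l.
A5: add {n} — n (Max) has n→h.
A6 = A5; e.g. i (Max) has no edge into A5. Fixed point.
Max's attractor = {g, h, j, l, n, o, p}; Min avoids the target exactly from the complement.

i, k, m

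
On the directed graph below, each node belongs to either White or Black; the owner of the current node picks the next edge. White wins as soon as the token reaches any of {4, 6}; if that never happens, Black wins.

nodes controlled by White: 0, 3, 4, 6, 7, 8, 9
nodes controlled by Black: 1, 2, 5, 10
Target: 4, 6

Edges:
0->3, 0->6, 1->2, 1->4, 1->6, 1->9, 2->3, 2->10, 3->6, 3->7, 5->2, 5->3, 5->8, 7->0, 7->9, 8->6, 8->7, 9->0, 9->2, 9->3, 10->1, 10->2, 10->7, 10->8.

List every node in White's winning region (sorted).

0, 3, 4, 6, 7, 8, 9

A0 = {4, 6}
A1: add {0, 3, 8} — 0 (White) has 0→6; 3 (White) has 3→6; 8 (White) has 8→6.
A2: add {7, 9} — 7 (White) has 7→0; 9 (White) has 9→0.
A3 = A2; e.g. 1 (Black) can still go to 2. Fixed point.
White's winning region = {0, 3, 4, 6, 7, 8, 9}.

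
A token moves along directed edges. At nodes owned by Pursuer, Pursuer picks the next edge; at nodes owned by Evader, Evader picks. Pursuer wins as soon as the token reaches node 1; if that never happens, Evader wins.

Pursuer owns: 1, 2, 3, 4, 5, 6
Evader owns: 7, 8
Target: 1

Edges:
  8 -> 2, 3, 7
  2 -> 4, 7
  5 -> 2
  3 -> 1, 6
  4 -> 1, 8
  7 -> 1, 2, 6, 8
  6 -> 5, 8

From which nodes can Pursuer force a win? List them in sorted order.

A0 = {1}
A1: add {3, 4} — 3 (Pursuer) has 3→1; 4 (Pursuer) has 4→1.
A2: add {2} — 2 (Pursuer) has 2→4.
A3: add {5} — 5 (Pursuer) has 5→2.
A4: add {6} — 6 (Pursuer) has 6→5.
A5 = A4; e.g. 7 (Evader) can still go to 8. Fixed point.
Pursuer's winning region = {1, 2, 3, 4, 5, 6}.

1, 2, 3, 4, 5, 6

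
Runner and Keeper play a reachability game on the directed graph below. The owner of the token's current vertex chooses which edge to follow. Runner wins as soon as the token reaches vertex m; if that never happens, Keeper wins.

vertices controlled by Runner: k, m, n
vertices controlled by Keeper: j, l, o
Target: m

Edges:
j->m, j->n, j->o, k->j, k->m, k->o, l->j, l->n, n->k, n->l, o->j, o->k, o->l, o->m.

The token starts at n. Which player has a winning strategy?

Runner

A0 = {m}
A1: add {k} — k (Runner) has k→m.
A2: add {n} — n (Runner) has n→k.
A3 = A2; e.g. j (Keeper) can still go to o. Fixed point.
n ∈ A2, so Runner can force the target.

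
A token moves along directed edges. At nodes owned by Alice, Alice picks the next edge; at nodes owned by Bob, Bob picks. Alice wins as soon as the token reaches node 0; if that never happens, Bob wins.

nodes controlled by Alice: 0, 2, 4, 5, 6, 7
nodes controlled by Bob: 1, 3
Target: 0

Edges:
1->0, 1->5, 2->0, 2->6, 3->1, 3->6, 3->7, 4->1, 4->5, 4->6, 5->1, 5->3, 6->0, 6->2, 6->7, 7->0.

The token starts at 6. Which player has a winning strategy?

Alice

A0 = {0}
A1: add {2, 6, 7} — 2 (Alice) has 2→0; 6 (Alice) has 6→0; 7 (Alice) has 7→0.
6 ∈ A1, so Alice can force the target.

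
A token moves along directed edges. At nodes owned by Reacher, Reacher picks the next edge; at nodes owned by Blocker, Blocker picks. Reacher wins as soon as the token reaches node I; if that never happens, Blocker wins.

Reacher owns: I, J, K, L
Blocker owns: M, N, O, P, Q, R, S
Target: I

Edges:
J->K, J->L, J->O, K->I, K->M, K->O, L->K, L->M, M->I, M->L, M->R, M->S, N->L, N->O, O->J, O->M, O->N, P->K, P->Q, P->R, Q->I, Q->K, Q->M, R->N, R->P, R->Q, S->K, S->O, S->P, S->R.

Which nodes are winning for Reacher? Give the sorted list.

A0 = {I}
A1: add {K} — K (Reacher) has K→I.
A2: add {J, L} — J (Reacher) has J→K; L (Reacher) has L→K.
A3 = A2; e.g. M (Blocker) can still go to R. Fixed point.
Reacher's winning region = {I, J, K, L}.

I, J, K, L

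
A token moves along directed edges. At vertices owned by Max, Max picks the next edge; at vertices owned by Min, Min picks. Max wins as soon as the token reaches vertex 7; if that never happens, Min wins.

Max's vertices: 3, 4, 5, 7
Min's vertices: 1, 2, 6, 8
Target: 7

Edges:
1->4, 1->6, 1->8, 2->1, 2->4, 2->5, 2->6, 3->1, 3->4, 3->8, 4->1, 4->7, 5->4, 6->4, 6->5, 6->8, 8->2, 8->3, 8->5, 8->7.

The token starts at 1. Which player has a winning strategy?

A0 = {7}
A1: add {4} — 4 (Max) has 4→7.
A2: add {3, 5} — 3 (Max) has 3→4; 5 (Max) has 5→4.
A3 = A2; e.g. 1 (Min) can still go to 6. Fixed point.
1 never enters the attractor, so Min can avoid the target forever.

Min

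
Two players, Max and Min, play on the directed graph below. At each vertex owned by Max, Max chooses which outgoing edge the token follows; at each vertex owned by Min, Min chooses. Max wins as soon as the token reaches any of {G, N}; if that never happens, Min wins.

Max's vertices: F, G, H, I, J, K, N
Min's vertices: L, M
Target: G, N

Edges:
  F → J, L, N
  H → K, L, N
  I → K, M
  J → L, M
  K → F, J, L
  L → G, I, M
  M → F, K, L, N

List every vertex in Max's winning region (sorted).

A0 = {G, N}
A1: add {F, H} — F (Max) has F→N; H (Max) has H→N.
A2: add {K} — K (Max) has K→F.
A3: add {I} — I (Max) has I→K.
A4 = A3; e.g. J (Max) has no edge into A3. Fixed point.
Max's winning region = {F, G, H, I, K, N}.

F, G, H, I, K, N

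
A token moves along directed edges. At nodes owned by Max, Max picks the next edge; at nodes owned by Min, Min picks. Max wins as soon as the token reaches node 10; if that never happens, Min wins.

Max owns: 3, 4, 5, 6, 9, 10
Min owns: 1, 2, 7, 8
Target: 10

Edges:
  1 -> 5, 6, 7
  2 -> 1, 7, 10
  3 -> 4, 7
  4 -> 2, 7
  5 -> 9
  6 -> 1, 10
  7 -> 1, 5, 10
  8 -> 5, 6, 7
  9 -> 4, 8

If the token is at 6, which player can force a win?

A0 = {10}
A1: add {6} — 6 (Max) has 6→10.
A2 = A1; e.g. 1 (Min) can still go to 5. Fixed point.
6 ∈ A1, so Max can force the target.

Max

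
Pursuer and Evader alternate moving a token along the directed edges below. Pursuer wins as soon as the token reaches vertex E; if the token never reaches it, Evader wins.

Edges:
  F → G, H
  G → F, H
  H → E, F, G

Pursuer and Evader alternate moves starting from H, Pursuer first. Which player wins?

Pursuer

Track states (vertex, player-to-move).
A0 = {(E,Pursuer), (E,Evader)}
A1: add {(H,Pursuer)}.
(H,Pursuer) ∈ A1 ⇒ Pursuer forces the target.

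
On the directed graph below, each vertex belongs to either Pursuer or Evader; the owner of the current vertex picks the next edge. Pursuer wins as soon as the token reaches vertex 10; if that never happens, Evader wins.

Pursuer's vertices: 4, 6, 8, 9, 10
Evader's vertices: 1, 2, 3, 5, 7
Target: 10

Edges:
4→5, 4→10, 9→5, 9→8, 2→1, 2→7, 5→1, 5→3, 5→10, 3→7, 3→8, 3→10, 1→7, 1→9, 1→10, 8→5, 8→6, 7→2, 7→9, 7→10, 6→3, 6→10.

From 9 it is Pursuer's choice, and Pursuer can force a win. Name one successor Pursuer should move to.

A0 = {10}
A1: add {4, 6} — 4 (Pursuer) has 4→10; 6 (Pursuer) has 6→10.
A2: add {8} — 8 (Pursuer) has 8→6.
A3: add {9} — 9 (Pursuer) has 9→8.
A4 = A3; e.g. 1 (Evader) can still go to 7. Fixed point.
From 9, successor 8 is in the attractor (rank 2); the other successor 5 is not.

8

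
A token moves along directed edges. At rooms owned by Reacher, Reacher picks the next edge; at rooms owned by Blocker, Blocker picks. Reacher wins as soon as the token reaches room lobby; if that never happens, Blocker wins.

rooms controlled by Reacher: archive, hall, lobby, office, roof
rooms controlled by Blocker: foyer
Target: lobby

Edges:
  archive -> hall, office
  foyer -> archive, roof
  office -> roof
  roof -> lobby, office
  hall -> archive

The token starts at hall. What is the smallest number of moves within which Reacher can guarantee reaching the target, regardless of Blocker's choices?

4

A0 = {lobby}
A1: add {roof} — roof (Reacher) has roof→lobby.
A2: add {office} — office (Reacher) has office→roof.
A3: add {archive} — archive (Reacher) has archive→office.
A4: add {foyer, hall} — foyer (Blocker): all of {archive, roof} already in; hall (Reacher) has hall→archive.
A4 = all vertices. Fixed point.
hall enters the attractor at level 4, so Reacher can force the target in 4 moves from there.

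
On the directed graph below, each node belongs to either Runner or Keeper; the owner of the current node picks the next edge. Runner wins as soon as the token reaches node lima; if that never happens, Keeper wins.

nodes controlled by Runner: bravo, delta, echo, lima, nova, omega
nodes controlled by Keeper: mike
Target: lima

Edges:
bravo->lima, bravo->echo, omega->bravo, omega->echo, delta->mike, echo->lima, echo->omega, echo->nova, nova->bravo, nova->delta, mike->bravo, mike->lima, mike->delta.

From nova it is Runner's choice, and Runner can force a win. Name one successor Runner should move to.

bravo

A0 = {lima}
A1: add {bravo, echo} — bravo (Runner) has bravo→lima; echo (Runner) has echo→lima.
A2: add {nova, omega} — omega (Runner) has omega→bravo; nova (Runner) has nova→bravo.
A3 = A2; e.g. delta (Runner) has no edge into A2. Fixed point.
From nova, successor bravo is in the attractor (rank 1); the other successor delta is not.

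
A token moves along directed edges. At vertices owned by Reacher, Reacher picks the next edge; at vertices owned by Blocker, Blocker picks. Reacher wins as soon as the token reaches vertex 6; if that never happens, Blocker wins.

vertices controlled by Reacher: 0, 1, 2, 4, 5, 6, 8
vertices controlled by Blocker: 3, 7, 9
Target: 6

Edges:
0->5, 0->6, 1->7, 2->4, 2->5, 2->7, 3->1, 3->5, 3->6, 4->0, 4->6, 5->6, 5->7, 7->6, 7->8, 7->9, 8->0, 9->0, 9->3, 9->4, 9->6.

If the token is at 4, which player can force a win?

A0 = {6}
A1: add {0, 4, 5} — 0 (Reacher) has 0→6; 4 (Reacher) has 4→6; 5 (Reacher) has 5→6.
4 ∈ A1, so Reacher can force the target.

Reacher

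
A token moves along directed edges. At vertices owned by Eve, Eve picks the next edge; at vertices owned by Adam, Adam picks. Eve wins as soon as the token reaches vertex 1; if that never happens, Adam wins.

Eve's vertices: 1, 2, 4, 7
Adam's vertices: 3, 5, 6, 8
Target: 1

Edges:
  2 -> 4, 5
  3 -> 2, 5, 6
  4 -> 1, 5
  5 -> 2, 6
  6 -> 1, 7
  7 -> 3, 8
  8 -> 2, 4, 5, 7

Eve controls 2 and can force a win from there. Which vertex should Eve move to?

A0 = {1}
A1: add {4} — 4 (Eve) has 4→1.
A2: add {2} — 2 (Eve) has 2→4.
A3 = A2; e.g. 3 (Adam) can still go to 5. Fixed point.
From 2, successor 4 is in the attractor (rank 1); the other successor 5 is not.

4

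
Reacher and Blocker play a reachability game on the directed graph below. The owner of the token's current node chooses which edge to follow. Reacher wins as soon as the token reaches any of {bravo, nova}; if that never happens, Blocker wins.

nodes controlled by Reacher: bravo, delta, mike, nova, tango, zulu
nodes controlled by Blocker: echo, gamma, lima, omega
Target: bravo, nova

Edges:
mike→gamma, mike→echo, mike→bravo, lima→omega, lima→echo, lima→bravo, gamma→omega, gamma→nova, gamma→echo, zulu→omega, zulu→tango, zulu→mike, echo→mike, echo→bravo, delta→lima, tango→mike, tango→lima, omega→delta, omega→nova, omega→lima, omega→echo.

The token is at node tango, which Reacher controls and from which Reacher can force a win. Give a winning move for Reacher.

A0 = {bravo, nova}
A1: add {mike} — mike (Reacher) has mike→bravo.
A2: add {echo, tango, zulu} — tango (Reacher) has tango→mike; echo (Blocker): all of {mike, bravo} already in; zulu (Reacher) has zulu→mike.
A3 = A2; e.g. delta (Reacher) has no edge into A2. Fixed point.
From tango, successor mike is in the attractor (rank 1); the other successor lima is not.

mike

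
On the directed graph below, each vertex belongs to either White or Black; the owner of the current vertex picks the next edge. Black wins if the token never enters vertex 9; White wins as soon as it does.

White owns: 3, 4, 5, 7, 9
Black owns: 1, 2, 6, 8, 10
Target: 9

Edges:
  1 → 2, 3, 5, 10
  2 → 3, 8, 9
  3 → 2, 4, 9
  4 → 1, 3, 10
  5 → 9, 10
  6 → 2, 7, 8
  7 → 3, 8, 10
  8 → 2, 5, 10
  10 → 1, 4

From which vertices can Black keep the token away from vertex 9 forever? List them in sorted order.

1, 2, 6, 8, 10

A0 = {9}
A1: add {3, 5} — 3 (White) has 3→9; 5 (White) has 5→9.
A2: add {4, 7} — 4 (White) has 4→3; 7 (White) has 7→3.
A3 = A2; e.g. 1 (Black) can still go to 2. Fixed point.
White's attractor = {3, 4, 5, 7, 9}; Black avoids the target exactly from the complement.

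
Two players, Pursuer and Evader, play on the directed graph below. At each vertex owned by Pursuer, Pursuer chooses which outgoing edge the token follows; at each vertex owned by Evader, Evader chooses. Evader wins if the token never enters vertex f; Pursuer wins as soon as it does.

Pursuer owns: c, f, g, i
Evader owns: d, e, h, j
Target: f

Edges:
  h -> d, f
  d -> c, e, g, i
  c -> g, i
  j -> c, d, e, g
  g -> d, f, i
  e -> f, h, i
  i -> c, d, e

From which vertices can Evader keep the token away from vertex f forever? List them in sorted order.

A0 = {f}
A1: add {g} — g (Pursuer) has g→f.
A2: add {c} — c (Pursuer) has c→g.
A3: add {i} — i (Pursuer) has i→c.
A4 = A3; e.g. d (Evader) can still go to e. Fixed point.
Pursuer's attractor = {c, f, g, i}; Evader avoids the target exactly from the complement.

d, e, h, j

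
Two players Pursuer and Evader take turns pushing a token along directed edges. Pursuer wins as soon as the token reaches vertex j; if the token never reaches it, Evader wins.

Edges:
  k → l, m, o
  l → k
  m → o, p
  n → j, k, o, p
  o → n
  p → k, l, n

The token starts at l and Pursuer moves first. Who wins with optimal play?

Evader

Track states (vertex, player-to-move).
A0 = {(j,Pursuer), (j,Evader)}
A1: add {(n,Pursuer)}.
A2: add {(o,Evader)}.
A3: add {(k,Pursuer), (m,Pursuer)}.
A4: add {(l,Evader)}.
A5: add {(p,Pursuer)}.
A6 = A5; e.g. (k,Evader) stays out. (l,Pursuer) never enters ⇒ Evader avoids the target.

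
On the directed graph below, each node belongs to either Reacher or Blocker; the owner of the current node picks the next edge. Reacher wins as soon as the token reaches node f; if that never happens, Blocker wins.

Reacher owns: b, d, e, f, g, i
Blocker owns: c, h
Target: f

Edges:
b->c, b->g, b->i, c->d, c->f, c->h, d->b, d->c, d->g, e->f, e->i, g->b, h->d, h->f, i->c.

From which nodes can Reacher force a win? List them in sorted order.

A0 = {f}
A1: add {e} — e (Reacher) has e→f.
A2 = A1; e.g. b (Reacher) has no edge into A1. Fixed point.
Reacher's winning region = {e, f}.

e, f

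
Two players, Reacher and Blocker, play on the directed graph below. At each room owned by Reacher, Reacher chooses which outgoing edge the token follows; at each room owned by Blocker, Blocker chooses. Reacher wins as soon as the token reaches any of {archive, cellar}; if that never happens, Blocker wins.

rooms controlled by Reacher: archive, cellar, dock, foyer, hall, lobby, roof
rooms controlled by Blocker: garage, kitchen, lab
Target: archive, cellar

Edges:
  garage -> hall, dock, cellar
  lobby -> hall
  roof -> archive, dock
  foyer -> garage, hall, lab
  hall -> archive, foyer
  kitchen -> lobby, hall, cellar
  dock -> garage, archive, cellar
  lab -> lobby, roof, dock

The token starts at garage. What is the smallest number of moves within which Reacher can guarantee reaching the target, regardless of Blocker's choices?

2

A0 = {archive, cellar}
A1: add {dock, hall, roof} — roof (Reacher) has roof→archive; hall (Reacher) has hall→archive; dock (Reacher) has dock→archive.
A2: add {foyer, garage, lobby} — garage (Blocker): all of {hall, dock, cellar} already in; lobby (Reacher) has lobby→hall; foyer (Reacher) has foyer→hall.
garage enters the attractor at level 2, so Reacher can force the target in 2 moves from there.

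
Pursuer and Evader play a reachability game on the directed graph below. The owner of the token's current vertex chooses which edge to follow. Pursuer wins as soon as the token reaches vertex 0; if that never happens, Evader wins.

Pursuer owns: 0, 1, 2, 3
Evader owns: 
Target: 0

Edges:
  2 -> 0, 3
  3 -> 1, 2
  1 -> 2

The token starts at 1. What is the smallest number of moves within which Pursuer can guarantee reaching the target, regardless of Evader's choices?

2

A0 = {0}
A1: add {2} — 2 (Pursuer) has 2→0.
A2: add {1, 3} — 1 (Pursuer) has 1→2; 3 (Pursuer) has 3→2.
A2 = all vertices. Fixed point.
1 enters the attractor at level 2, so Pursuer can force the target in 2 moves from there.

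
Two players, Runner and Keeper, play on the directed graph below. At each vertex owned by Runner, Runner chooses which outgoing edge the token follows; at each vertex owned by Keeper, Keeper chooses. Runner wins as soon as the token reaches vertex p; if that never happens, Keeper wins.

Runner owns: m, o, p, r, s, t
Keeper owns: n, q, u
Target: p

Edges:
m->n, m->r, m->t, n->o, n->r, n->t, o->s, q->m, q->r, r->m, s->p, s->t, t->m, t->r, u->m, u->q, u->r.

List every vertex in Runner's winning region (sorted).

A0 = {p}
A1: add {s} — s (Runner) has s→p.
A2: add {o} — o (Runner) has o→s.
A3 = A2; e.g. m (Runner) has no edge into A2. Fixed point.
Runner's winning region = {o, p, s}.

o, p, s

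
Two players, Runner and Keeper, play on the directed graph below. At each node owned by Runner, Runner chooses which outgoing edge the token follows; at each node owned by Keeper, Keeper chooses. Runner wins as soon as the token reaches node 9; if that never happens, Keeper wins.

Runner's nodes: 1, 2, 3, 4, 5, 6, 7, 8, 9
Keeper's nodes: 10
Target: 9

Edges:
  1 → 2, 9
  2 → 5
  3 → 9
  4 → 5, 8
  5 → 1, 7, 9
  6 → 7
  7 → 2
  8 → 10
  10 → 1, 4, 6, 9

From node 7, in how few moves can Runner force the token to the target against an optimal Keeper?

A0 = {9}
A1: add {1, 3, 5} — 1 (Runner) has 1→9; 3 (Runner) has 3→9; 5 (Runner) has 5→9.
A2: add {2, 4} — 2 (Runner) has 2→5; 4 (Runner) has 4→5.
A3: add {7} — 7 (Runner) has 7→2.
7 enters the attractor at level 3, so Runner can force the target in 3 moves from there.

3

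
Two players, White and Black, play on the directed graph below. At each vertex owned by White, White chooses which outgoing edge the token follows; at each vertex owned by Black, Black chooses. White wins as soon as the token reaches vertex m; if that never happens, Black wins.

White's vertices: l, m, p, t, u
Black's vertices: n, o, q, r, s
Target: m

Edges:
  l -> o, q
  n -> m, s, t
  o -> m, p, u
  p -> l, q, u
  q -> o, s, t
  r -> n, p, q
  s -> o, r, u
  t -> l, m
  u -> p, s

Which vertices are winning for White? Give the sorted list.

m, t

A0 = {m}
A1: add {t} — t (White) has t→m.
A2 = A1; e.g. l (White) has no edge into A1. Fixed point.
White's winning region = {m, t}.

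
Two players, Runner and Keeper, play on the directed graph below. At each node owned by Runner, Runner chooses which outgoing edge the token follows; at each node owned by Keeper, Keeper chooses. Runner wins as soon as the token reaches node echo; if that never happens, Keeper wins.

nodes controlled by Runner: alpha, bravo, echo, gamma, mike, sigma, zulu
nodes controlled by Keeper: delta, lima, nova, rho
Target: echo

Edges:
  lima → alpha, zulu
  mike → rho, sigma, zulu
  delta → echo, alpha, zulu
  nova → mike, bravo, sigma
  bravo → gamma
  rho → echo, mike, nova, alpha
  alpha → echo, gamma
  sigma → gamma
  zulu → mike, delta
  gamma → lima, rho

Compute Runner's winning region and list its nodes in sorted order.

A0 = {echo}
A1: add {alpha} — alpha (Runner) has alpha→echo.
A2 = A1; e.g. lima (Keeper) can still go to zulu. Fixed point.
Runner's winning region = {alpha, echo}.

alpha, echo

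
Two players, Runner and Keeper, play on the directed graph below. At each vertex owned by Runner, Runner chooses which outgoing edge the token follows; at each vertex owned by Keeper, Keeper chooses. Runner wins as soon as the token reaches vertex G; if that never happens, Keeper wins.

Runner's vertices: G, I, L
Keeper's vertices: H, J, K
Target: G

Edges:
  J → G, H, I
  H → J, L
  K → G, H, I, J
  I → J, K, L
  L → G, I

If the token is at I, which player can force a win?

Runner

A0 = {G}
A1: add {L} — L (Runner) has L→G.
A2: add {I} — I (Runner) has I→L.
A3 = A2; e.g. H (Keeper) can still go to J. Fixed point.
I ∈ A2, so Runner can force the target.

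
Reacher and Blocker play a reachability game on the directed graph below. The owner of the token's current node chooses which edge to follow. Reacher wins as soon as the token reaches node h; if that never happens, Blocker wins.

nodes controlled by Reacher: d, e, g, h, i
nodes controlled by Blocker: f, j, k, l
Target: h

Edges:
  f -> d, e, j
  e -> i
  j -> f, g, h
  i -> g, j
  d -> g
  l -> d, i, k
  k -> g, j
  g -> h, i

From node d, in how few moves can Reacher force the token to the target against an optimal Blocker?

2

A0 = {h}
A1: add {g} — g (Reacher) has g→h.
A2: add {d, i} — d (Reacher) has d→g; i (Reacher) has i→g.
d enters the attractor at level 2, so Reacher can force the target in 2 moves from there.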